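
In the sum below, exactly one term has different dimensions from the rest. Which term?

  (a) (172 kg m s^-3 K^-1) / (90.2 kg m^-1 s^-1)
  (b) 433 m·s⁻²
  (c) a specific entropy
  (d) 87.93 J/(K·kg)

Work out the base dimensions of each:
  (a) [kg·m·s⁻³·K⁻¹] / [kg·m⁻¹·s⁻¹] = m²·s⁻²·K⁻¹
  (b) m·s⁻²
  (c) [specific entropy] = m²·s⁻²·K⁻¹
  (d) J·kg⁻¹·K⁻¹ = N·m·kg⁻¹·K⁻¹ = m²·s⁻²·K⁻¹
All reduce to m²·s⁻²·K⁻¹ except (b), which is m·s⁻².

(b)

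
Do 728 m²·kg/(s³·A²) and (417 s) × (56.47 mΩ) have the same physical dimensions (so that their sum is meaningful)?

No

In SI base units:
  728 m²·kg/(s³·A²):  kg·m²·s⁻³·A⁻²
  (417 s) × (56.47 mΩ):  [s] · [kg·m²·s⁻³·A⁻²] = kg·m²·s⁻²·A⁻²
kg·m²·s⁻³·A⁻² ≠ kg·m²·s⁻²·A⁻², so they cannot be added.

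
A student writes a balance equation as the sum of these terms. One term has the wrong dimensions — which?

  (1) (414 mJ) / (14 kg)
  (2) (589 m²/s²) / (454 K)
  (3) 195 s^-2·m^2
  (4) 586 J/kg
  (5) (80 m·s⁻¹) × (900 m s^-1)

Work out the base dimensions of each:
  (1) [kg·m²·s⁻²] / [kg] = m²·s⁻²
  (2) [m²·s⁻²] / [K] = m²·s⁻²·K⁻¹
  (3) m²·s⁻²
  (4) J·kg⁻¹ = N·m·kg⁻¹ = m²·s⁻²
  (5) [m·s⁻¹] · [m·s⁻¹] = m²·s⁻²
All reduce to m²·s⁻² except (2), which is m²·s⁻²·K⁻¹.

(2)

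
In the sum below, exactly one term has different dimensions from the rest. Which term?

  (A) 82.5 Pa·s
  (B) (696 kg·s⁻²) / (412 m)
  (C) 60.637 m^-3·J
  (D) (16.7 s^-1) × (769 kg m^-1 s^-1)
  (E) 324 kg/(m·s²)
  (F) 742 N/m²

(A)

Dimensions:
  (A) Pa·s = N·m⁻²·s = kg·m⁻¹·s⁻¹
  (B) [kg·s⁻²] / [m] = kg·m⁻¹·s⁻²
  (C) J·m⁻³ = N·m·m⁻³ = kg·m⁻¹·s⁻²
  (D) [s⁻¹] · [kg·m⁻¹·s⁻¹] = kg·m⁻¹·s⁻²
  (E) kg·m⁻¹·s⁻²
  (F) N·m⁻² = kg·m·s⁻²·m⁻² = kg·m⁻¹·s⁻²
All reduce to kg·m⁻¹·s⁻² except (A), which is kg·m⁻¹·s⁻¹.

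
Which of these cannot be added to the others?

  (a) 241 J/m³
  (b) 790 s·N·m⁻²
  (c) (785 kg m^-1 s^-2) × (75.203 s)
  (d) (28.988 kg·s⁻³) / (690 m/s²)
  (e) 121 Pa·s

In SI base units:
  (a) J·m⁻³ = N·m·m⁻³ = kg·m⁻¹·s⁻²
  (b) N·s·m⁻² = kg·m·s⁻²·s·m⁻² = kg·m⁻¹·s⁻¹
  (c) [kg·m⁻¹·s⁻²] · [s] = kg·m⁻¹·s⁻¹
  (d) [kg·s⁻³] / [m·s⁻²] = kg·m⁻¹·s⁻¹
  (e) Pa·s = N·m⁻²·s = kg·m⁻¹·s⁻¹
All reduce to kg·m⁻¹·s⁻¹ except (a), which is kg·m⁻¹·s⁻².

(a)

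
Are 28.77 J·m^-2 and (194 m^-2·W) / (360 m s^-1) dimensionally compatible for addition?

Reduce each to base SI dimensions:
  28.77 J·m^-2:  J·m⁻² = N·m·m⁻² = kg·s⁻²
  (194 m^-2·W) / (360 m s^-1):  [kg·s⁻³] / [m·s⁻¹] = kg·m⁻¹·s⁻²
kg·s⁻² ≠ kg·m⁻¹·s⁻², so they cannot be added.

No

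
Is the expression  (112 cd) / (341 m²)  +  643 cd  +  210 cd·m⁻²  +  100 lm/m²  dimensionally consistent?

In SI base units:
  (112 cd) / (341 m²):  [cd] / [m²] = m⁻²·cd
  643 cd:  cd
  210 cd·m⁻²:  cd·m⁻² = m⁻²·cd
  100 lm/m²:  lm·m⁻² = cd·m⁻² = m⁻²·cd
The terms do not share a single dimension (cd vs m⁻²·cd).

No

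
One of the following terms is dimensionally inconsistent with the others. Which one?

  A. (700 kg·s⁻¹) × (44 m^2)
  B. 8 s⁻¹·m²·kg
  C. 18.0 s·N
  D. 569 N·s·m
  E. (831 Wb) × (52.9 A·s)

Reduce each to base SI dimensions:
  A. [kg·s⁻¹] · [m²] = kg·m²·s⁻¹
  B. kg·m²·s⁻¹
  C. N·s = kg·m·s⁻²·s = kg·m·s⁻¹
  D. N·m·s = kg·m·s⁻²·m·s = kg·m²·s⁻¹
  E. [kg·m²·s⁻²·A⁻¹] · [s·A] = kg·m²·s⁻¹
All reduce to kg·m²·s⁻¹ except C., which is kg·m·s⁻¹.

C.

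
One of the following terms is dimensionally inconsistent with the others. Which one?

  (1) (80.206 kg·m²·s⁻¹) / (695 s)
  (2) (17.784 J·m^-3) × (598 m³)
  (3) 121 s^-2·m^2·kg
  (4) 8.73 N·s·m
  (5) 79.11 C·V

(4)

Reduce each to base SI dimensions:
  (1) [kg·m²·s⁻¹] / [s] = kg·m²·s⁻²
  (2) [kg·m⁻¹·s⁻²] · [m³] = kg·m²·s⁻²
  (3) kg·m²·s⁻²
  (4) N·m·s = kg·m·s⁻²·m·s = kg·m²·s⁻¹
  (5) C·V = s·A·J·C⁻¹ = kg·m²·s⁻²
All reduce to kg·m²·s⁻² except (4), which is kg·m²·s⁻¹.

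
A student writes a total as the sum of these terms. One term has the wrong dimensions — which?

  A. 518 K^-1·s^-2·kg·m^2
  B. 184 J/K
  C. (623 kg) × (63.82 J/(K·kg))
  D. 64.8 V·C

In SI base units:
  A. kg·m²·s⁻²·K⁻¹
  B. J·K⁻¹ = N·m·K⁻¹ = kg·m²·s⁻²·K⁻¹
  C. [kg] · [m²·s⁻²·K⁻¹] = kg·m²·s⁻²·K⁻¹
  D. C·V = s·A·J·C⁻¹ = kg·m²·s⁻²
All reduce to kg·m²·s⁻²·K⁻¹ except D., which is kg·m²·s⁻².

D.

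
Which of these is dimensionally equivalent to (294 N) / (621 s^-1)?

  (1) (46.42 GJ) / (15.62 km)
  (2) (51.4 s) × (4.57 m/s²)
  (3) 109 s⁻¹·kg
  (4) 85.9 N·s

Reference: [kg·m·s⁻²] / [s⁻¹] = kg·m·s⁻¹.
Each option:
  (1) [kg·m²·s⁻²] / [m] = kg·m·s⁻²
  (2) [s] · [m·s⁻²] = m·s⁻¹
  (3) kg·s⁻¹
  (4) N·s = kg·m·s⁻²·s = kg·m·s⁻¹  ← same
Only (4) matches kg·m·s⁻¹.

(4)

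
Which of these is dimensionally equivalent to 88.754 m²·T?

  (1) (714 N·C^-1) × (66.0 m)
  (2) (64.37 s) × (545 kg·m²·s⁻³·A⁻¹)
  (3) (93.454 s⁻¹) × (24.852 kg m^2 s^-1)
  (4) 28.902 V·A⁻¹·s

Reference: T·m² = Wb·m⁻²·m² = kg·m²·s⁻²·A⁻¹.
Each option:
  (1) [kg·m·s⁻³·A⁻¹] · [m] = kg·m²·s⁻³·A⁻¹
  (2) [s] · [kg·m²·s⁻³·A⁻¹] = kg·m²·s⁻²·A⁻¹  ← same
  (3) [s⁻¹] · [kg·m²·s⁻¹] = kg·m²·s⁻²
  (4) V·s·A⁻¹ = J·C⁻¹·s·A⁻¹ = kg·m²·s⁻²·A⁻²
Only (2) matches kg·m²·s⁻²·A⁻¹.

(2)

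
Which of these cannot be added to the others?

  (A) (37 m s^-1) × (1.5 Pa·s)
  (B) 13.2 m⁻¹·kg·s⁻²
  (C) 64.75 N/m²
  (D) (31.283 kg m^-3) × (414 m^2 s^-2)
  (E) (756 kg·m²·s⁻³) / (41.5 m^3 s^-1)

(A)

In SI base units:
  (A) [m·s⁻¹] · [kg·m⁻¹·s⁻¹] = kg·s⁻²
  (B) kg·m⁻¹·s⁻²
  (C) N·m⁻² = kg·m·s⁻²·m⁻² = kg·m⁻¹·s⁻²
  (D) [kg·m⁻³] · [m²·s⁻²] = kg·m⁻¹·s⁻²
  (E) [kg·m²·s⁻³] / [m³·s⁻¹] = kg·m⁻¹·s⁻²
All reduce to kg·m⁻¹·s⁻² except (A), which is kg·s⁻².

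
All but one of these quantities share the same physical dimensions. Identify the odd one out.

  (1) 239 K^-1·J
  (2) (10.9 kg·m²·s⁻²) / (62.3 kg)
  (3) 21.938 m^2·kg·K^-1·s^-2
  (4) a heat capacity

Dimensions:
  (1) J·K⁻¹ = N·m·K⁻¹ = kg·m²·s⁻²·K⁻¹
  (2) [kg·m²·s⁻²] / [kg] = m²·s⁻²
  (3) kg·m²·s⁻²·K⁻¹
  (4) [heat capacity] = kg·m²·s⁻²·K⁻¹
All reduce to kg·m²·s⁻²·K⁻¹ except (2), which is m²·s⁻².

(2)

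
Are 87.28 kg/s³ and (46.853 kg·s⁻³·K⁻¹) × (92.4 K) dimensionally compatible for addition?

Yes

In SI base units:
  87.28 kg/s³:  kg·s⁻³
  (46.853 kg·s⁻³·K⁻¹) × (92.4 K):  [kg·s⁻³·K⁻¹] · [K] = kg·s⁻³
Both are kg·s⁻³, so they have the same dimensions and can be added.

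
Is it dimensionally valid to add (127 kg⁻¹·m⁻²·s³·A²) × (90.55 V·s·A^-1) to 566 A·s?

No

Reduce each to base SI dimensions:
  (127 kg⁻¹·m⁻²·s³·A²) × (90.55 V·s·A^-1):  [kg⁻¹·m⁻²·s³·A²] · [kg·m²·s⁻²·A⁻²] = s
  566 A·s:  A·s = s·A
s ≠ s·A, so they cannot be added.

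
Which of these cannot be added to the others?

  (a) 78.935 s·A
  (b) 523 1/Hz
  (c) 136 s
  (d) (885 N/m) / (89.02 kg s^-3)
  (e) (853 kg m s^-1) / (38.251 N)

(a)

Dimensions:
  (a) A·s = s·A
  (b) Hz⁻¹ = (s⁻¹)⁻¹ = s
  (c) s
  (d) [kg·s⁻²] / [kg·s⁻³] = s
  (e) [kg·m·s⁻¹] / [kg·m·s⁻²] = s
All reduce to s except (a), which is s·A.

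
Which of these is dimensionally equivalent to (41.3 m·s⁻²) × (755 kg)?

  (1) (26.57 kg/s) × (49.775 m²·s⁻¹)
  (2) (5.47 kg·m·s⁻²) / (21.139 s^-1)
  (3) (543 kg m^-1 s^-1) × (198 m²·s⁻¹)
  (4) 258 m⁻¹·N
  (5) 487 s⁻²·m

(3)

Reference: [m·s⁻²] · [kg] = kg·m·s⁻².
Each option:
  (1) [kg·s⁻¹] · [m²·s⁻¹] = kg·m²·s⁻²
  (2) [kg·m·s⁻²] / [s⁻¹] = kg·m·s⁻¹
  (3) [kg·m⁻¹·s⁻¹] · [m²·s⁻¹] = kg·m·s⁻²  ← same
  (4) N·m⁻¹ = kg·m·s⁻²·m⁻¹ = kg·s⁻²
  (5) m·s⁻²
Only (3) matches kg·m·s⁻².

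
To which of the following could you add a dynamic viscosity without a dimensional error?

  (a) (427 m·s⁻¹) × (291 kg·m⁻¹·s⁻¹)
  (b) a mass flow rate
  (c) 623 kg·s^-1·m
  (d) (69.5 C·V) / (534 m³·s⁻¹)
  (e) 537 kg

(d)

Reference: [dynamic viscosity] = kg·m⁻¹·s⁻¹.
Each option:
  (a) [m·s⁻¹] · [kg·m⁻¹·s⁻¹] = kg·s⁻²
  (b) [mass flow rate] = kg·s⁻¹
  (c) kg·m·s⁻¹
  (d) [kg·m²·s⁻²] / [m³·s⁻¹] = kg·m⁻¹·s⁻¹  ← same
  (e) kg
Only (d) matches kg·m⁻¹·s⁻¹.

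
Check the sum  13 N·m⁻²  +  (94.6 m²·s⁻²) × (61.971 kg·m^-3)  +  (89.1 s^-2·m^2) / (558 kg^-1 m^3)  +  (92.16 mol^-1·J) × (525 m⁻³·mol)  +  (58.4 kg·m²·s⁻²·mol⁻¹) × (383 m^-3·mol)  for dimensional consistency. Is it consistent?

Reduce each to base SI dimensions:
  13 N·m⁻²:  N·m⁻² = kg·m·s⁻²·m⁻² = kg·m⁻¹·s⁻²
  (94.6 m²·s⁻²) × (61.971 kg·m^-3):  [m²·s⁻²] · [kg·m⁻³] = kg·m⁻¹·s⁻²
  (89.1 s^-2·m^2) / (558 kg^-1 m^3):  [m²·s⁻²] / [kg⁻¹·m³] = kg·m⁻¹·s⁻²
  (92.16 mol^-1·J) × (525 m⁻³·mol):  [kg·m²·s⁻²·mol⁻¹] · [m⁻³·mol] = kg·m⁻¹·s⁻²
  (58.4 kg·m²·s⁻²·mol⁻¹) × (383 m^-3·mol):  [kg·m²·s⁻²·mol⁻¹] · [m⁻³·mol] = kg·m⁻¹·s⁻²
Every term reduces to kg·m⁻¹·s⁻².

Yes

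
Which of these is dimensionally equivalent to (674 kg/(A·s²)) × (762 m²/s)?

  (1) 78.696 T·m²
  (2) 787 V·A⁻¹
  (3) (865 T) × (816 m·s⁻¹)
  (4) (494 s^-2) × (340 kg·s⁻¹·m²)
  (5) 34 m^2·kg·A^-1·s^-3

(5)

Reference: [kg·s⁻²·A⁻¹] · [m²·s⁻¹] = kg·m²·s⁻³·A⁻¹.
Each option:
  (1) T·m² = Wb·m⁻²·m² = kg·m²·s⁻²·A⁻¹
  (2) V·A⁻¹ = J·C⁻¹·A⁻¹ = kg·m²·s⁻³·A⁻²
  (3) [kg·s⁻²·A⁻¹] · [m·s⁻¹] = kg·m·s⁻³·A⁻¹
  (4) [s⁻²] · [kg·m²·s⁻¹] = kg·m²·s⁻³
  (5) kg·m²·s⁻³·A⁻¹  ← same
Only (5) matches kg·m²·s⁻³·A⁻¹.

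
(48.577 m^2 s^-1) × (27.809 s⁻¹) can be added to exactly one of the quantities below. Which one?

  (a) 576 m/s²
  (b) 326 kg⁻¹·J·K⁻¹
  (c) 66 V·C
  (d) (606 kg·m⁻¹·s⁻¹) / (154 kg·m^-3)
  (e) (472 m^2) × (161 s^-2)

(e)

Reference: [m²·s⁻¹] · [s⁻¹] = m²·s⁻².
Each option:
  (a) m·s⁻²
  (b) J·kg⁻¹·K⁻¹ = N·m·kg⁻¹·K⁻¹ = m²·s⁻²·K⁻¹
  (c) C·V = s·A·J·C⁻¹ = kg·m²·s⁻²
  (d) [kg·m⁻¹·s⁻¹] / [kg·m⁻³] = m²·s⁻¹
  (e) [m²] · [s⁻²] = m²·s⁻²  ← same
Only (e) matches m²·s⁻².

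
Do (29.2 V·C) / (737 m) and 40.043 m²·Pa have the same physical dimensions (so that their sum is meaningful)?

Yes

Expand each in SI base units:
  (29.2 V·C) / (737 m):  [kg·m²·s⁻²] / [m] = kg·m·s⁻²
  40.043 m²·Pa:  Pa·m² = N·m⁻²·m² = kg·m·s⁻²
Both are kg·m·s⁻², so they have the same dimensions and can be added.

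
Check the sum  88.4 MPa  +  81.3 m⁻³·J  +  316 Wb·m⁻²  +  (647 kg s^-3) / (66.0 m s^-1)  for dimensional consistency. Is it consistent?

Work out the base dimensions of each:
  88.4 MPa:  Pa = N·m⁻² = kg·m⁻¹·s⁻²
  81.3 m⁻³·J:  J·m⁻³ = N·m·m⁻³ = kg·m⁻¹·s⁻²
  316 Wb·m⁻²:  Wb·m⁻² = V·s·m⁻² = kg·s⁻²·A⁻¹
  (647 kg s^-3) / (66.0 m s^-1):  [kg·s⁻³] / [m·s⁻¹] = kg·m⁻¹·s⁻²
The terms do not share a single dimension (kg·m⁻¹·s⁻² vs kg·s⁻²·A⁻¹).

No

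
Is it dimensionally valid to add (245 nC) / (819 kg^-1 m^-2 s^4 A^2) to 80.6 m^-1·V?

Reduce each to base SI dimensions:
  (245 nC) / (819 kg^-1 m^-2 s^4 A^2):  [s·A] / [kg⁻¹·m⁻²·s⁴·A²] = kg·m²·s⁻³·A⁻¹
  80.6 m^-1·V:  V·m⁻¹ = J·C⁻¹·m⁻¹ = kg·m·s⁻³·A⁻¹
kg·m²·s⁻³·A⁻¹ ≠ kg·m·s⁻³·A⁻¹, so they cannot be added.

No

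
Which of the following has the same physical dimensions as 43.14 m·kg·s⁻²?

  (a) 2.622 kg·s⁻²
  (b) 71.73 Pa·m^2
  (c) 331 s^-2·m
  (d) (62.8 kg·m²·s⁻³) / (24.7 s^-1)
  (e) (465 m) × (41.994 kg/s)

Reference: kg·m·s⁻².
Each option:
  (a) kg·s⁻²
  (b) Pa·m² = N·m⁻²·m² = kg·m·s⁻²  ← same
  (c) m·s⁻²
  (d) [kg·m²·s⁻³] / [s⁻¹] = kg·m²·s⁻²
  (e) [m] · [kg·s⁻¹] = kg·m·s⁻¹
Only (b) matches kg·m·s⁻².

(b)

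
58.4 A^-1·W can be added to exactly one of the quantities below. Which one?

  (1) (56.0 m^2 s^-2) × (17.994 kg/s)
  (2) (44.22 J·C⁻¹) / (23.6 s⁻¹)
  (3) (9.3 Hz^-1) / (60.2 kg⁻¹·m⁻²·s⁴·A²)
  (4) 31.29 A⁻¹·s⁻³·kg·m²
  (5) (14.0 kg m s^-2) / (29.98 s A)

(4)

Reference: W·A⁻¹ = J·s⁻¹·A⁻¹ = kg·m²·s⁻³·A⁻¹.
Each option:
  (1) [m²·s⁻²] · [kg·s⁻¹] = kg·m²·s⁻³
  (2) [kg·m²·s⁻³·A⁻¹] / [s⁻¹] = kg·m²·s⁻²·A⁻¹
  (3) [s] / [kg⁻¹·m⁻²·s⁴·A²] = kg·m²·s⁻³·A⁻²
  (4) kg·m²·s⁻³·A⁻¹  ← same
  (5) [kg·m·s⁻²] / [s·A] = kg·m·s⁻³·A⁻¹
Only (4) matches kg·m²·s⁻³·A⁻¹.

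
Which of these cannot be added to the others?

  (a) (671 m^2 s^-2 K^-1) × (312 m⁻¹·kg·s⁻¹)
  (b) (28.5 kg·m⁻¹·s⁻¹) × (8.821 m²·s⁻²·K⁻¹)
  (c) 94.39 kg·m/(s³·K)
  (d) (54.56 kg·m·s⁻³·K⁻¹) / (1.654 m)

(d)

Expand each in SI base units:
  (a) [m²·s⁻²·K⁻¹] · [kg·m⁻¹·s⁻¹] = kg·m·s⁻³·K⁻¹
  (b) [kg·m⁻¹·s⁻¹] · [m²·s⁻²·K⁻¹] = kg·m·s⁻³·K⁻¹
  (c) kg·m·s⁻³·K⁻¹
  (d) [kg·m·s⁻³·K⁻¹] / [m] = kg·s⁻³·K⁻¹
All reduce to kg·m·s⁻³·K⁻¹ except (d), which is kg·s⁻³·K⁻¹.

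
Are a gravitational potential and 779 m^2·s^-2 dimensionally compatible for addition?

Reduce each to base SI dimensions:
  a gravitational potential:  [gravitational potential] = m²·s⁻²
  779 m^2·s^-2:  m²·s⁻²
Both are m²·s⁻², so they have the same dimensions and can be added.

Yes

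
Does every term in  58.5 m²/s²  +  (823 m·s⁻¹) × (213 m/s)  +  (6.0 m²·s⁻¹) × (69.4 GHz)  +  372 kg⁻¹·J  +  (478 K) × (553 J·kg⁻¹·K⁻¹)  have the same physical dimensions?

Yes

Expand each in SI base units:
  58.5 m²/s²:  m²·s⁻²
  (823 m·s⁻¹) × (213 m/s):  [m·s⁻¹] · [m·s⁻¹] = m²·s⁻²
  (6.0 m²·s⁻¹) × (69.4 GHz):  [m²·s⁻¹] · [s⁻¹] = m²·s⁻²
  372 kg⁻¹·J:  J·kg⁻¹ = N·m·kg⁻¹ = m²·s⁻²
  (478 K) × (553 J·kg⁻¹·K⁻¹):  [K] · [m²·s⁻²·K⁻¹] = m²·s⁻²
Every term reduces to m²·s⁻².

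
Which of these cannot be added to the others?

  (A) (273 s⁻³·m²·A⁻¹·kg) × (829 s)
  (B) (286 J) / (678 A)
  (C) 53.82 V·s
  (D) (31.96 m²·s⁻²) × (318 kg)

(D)

Expand each in SI base units:
  (A) [kg·m²·s⁻³·A⁻¹] · [s] = kg·m²·s⁻²·A⁻¹
  (B) [kg·m²·s⁻²] / [A] = kg·m²·s⁻²·A⁻¹
  (C) V·s = J·C⁻¹·s = kg·m²·s⁻²·A⁻¹
  (D) [m²·s⁻²] · [kg] = kg·m²·s⁻²
All reduce to kg·m²·s⁻²·A⁻¹ except (D), which is kg·m²·s⁻².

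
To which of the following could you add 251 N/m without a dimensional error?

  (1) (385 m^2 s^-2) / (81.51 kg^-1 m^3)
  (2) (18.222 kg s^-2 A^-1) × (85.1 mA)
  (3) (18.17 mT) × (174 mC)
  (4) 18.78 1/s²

(2)

Reference: N·m⁻¹ = kg·m·s⁻²·m⁻¹ = kg·s⁻².
Each option:
  (1) [m²·s⁻²] / [kg⁻¹·m³] = kg·m⁻¹·s⁻²
  (2) [kg·s⁻²·A⁻¹] · [A] = kg·s⁻²  ← same
  (3) [kg·s⁻²·A⁻¹] · [s·A] = kg·s⁻¹
  (4) s⁻²
Only (2) matches kg·s⁻².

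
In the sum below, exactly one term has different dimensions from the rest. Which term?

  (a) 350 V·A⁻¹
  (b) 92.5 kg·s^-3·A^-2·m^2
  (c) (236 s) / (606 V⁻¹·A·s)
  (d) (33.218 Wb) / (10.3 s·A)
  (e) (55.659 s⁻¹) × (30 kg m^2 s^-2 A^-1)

(e)

In SI base units:
  (a) V·A⁻¹ = J·C⁻¹·A⁻¹ = kg·m²·s⁻³·A⁻²
  (b) kg·m²·s⁻³·A⁻²
  (c) [s] / [kg⁻¹·m⁻²·s⁴·A²] = kg·m²·s⁻³·A⁻²
  (d) [kg·m²·s⁻²·A⁻¹] / [s·A] = kg·m²·s⁻³·A⁻²
  (e) [s⁻¹] · [kg·m²·s⁻²·A⁻¹] = kg·m²·s⁻³·A⁻¹
All reduce to kg·m²·s⁻³·A⁻² except (e), which is kg·m²·s⁻³·A⁻¹.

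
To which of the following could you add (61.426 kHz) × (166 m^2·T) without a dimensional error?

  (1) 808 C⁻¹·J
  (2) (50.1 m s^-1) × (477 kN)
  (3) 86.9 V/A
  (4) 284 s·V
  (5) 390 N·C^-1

Reference: [s⁻¹] · [kg·m²·s⁻²·A⁻¹] = kg·m²·s⁻³·A⁻¹.
Each option:
  (1) J·C⁻¹ = N·m·(s·A)⁻¹ = kg·m²·s⁻³·A⁻¹  ← same
  (2) [m·s⁻¹] · [kg·m·s⁻²] = kg·m²·s⁻³
  (3) V·A⁻¹ = J·C⁻¹·A⁻¹ = kg·m²·s⁻³·A⁻²
  (4) V·s = J·C⁻¹·s = kg·m²·s⁻²·A⁻¹
  (5) N·C⁻¹ = kg·m·s⁻²·(s·A)⁻¹ = kg·m·s⁻³·A⁻¹
Only (1) matches kg·m²·s⁻³·A⁻¹.

(1)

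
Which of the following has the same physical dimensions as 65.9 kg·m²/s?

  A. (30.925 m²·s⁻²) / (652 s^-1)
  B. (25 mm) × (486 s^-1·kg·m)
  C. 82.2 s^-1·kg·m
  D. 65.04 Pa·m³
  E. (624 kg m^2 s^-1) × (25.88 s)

B.

Reference: kg·m²·s⁻¹.
Each option:
  A. [m²·s⁻²] / [s⁻¹] = m²·s⁻¹
  B. [m] · [kg·m·s⁻¹] = kg·m²·s⁻¹  ← same
  C. kg·m·s⁻¹
  D. Pa·m³ = N·m⁻²·m³ = kg·m²·s⁻²
  E. [kg·m²·s⁻¹] · [s] = kg·m²
Only B. matches kg·m²·s⁻¹.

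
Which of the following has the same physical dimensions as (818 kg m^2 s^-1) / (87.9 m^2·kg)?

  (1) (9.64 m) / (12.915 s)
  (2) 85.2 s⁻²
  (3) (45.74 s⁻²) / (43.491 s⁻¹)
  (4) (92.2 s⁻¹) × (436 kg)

Reference: [kg·m²·s⁻¹] / [kg·m²] = s⁻¹.
Each option:
  (1) [m] / [s] = m·s⁻¹
  (2) s⁻²
  (3) [s⁻²] / [s⁻¹] = s⁻¹  ← same
  (4) [s⁻¹] · [kg] = kg·s⁻¹
Only (3) matches s⁻¹.

(3)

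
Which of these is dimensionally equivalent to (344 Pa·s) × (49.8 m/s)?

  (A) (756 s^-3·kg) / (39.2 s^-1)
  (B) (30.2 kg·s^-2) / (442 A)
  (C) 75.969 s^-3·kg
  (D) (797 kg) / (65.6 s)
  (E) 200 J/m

Reference: [kg·m⁻¹·s⁻¹] · [m·s⁻¹] = kg·s⁻².
Each option:
  (A) [kg·s⁻³] / [s⁻¹] = kg·s⁻²  ← same
  (B) [kg·s⁻²] / [A] = kg·s⁻²·A⁻¹
  (C) kg·s⁻³
  (D) [kg] / [s] = kg·s⁻¹
  (E) J·m⁻¹ = N·m·m⁻¹ = kg·m·s⁻²
Only (A) matches kg·s⁻².

(A)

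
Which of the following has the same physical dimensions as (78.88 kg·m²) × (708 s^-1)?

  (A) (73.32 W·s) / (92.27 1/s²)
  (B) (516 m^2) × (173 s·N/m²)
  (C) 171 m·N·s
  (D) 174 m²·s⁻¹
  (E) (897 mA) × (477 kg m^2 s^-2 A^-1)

Reference: [kg·m²] · [s⁻¹] = kg·m²·s⁻¹.
Each option:
  (A) [kg·m²·s⁻²] / [s⁻²] = kg·m²
  (B) [m²] · [kg·m⁻¹·s⁻¹] = kg·m·s⁻¹
  (C) N·m·s = kg·m·s⁻²·m·s = kg·m²·s⁻¹  ← same
  (D) m²·s⁻¹
  (E) [A] · [kg·m²·s⁻²·A⁻¹] = kg·m²·s⁻²
Only (C) matches kg·m²·s⁻¹.

(C)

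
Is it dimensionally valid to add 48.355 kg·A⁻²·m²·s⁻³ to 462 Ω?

Expand each in SI base units:
  48.355 kg·A⁻²·m²·s⁻³:  kg·m²·s⁻³·A⁻²
  462 Ω:  Ω = V·A⁻¹ = kg·m²·s⁻³·A⁻²
Both are kg·m²·s⁻³·A⁻², so they have the same dimensions and can be added.

Yes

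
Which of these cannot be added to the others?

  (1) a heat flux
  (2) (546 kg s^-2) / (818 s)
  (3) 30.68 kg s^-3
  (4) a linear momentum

(4)

In SI base units:
  (1) [heat flux] = kg·s⁻³
  (2) [kg·s⁻²] / [s] = kg·s⁻³
  (3) kg·s⁻³
  (4) [linear momentum] = kg·m·s⁻¹
All reduce to kg·s⁻³ except (4), which is kg·m·s⁻¹.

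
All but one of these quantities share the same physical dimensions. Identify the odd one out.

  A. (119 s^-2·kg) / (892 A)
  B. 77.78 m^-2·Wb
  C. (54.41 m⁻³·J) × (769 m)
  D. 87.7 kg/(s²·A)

C.

Dimensions:
  A. [kg·s⁻²] / [A] = kg·s⁻²·A⁻¹
  B. Wb·m⁻² = V·s·m⁻² = kg·s⁻²·A⁻¹
  C. [kg·m⁻¹·s⁻²] · [m] = kg·s⁻²
  D. kg·s⁻²·A⁻¹
All reduce to kg·s⁻²·A⁻¹ except C., which is kg·s⁻².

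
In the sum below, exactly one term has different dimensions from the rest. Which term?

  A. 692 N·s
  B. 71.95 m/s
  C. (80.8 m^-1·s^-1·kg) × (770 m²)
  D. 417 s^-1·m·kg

B.

Reduce each to base SI dimensions:
  A. N·s = kg·m·s⁻²·s = kg·m·s⁻¹
  B. m·s⁻¹
  C. [kg·m⁻¹·s⁻¹] · [m²] = kg·m·s⁻¹
  D. kg·m·s⁻¹
All reduce to kg·m·s⁻¹ except B., which is m·s⁻¹.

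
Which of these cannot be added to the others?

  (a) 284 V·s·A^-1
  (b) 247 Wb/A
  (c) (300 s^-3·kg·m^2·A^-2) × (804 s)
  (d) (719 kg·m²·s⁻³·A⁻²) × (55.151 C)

(d)

In SI base units:
  (a) V·s·A⁻¹ = J·C⁻¹·s·A⁻¹ = kg·m²·s⁻²·A⁻²
  (b) Wb·A⁻¹ = V·s·A⁻¹ = kg·m²·s⁻²·A⁻²
  (c) [kg·m²·s⁻³·A⁻²] · [s] = kg·m²·s⁻²·A⁻²
  (d) [kg·m²·s⁻³·A⁻²] · [s·A] = kg·m²·s⁻²·A⁻¹
All reduce to kg·m²·s⁻²·A⁻² except (d), which is kg·m²·s⁻²·A⁻¹.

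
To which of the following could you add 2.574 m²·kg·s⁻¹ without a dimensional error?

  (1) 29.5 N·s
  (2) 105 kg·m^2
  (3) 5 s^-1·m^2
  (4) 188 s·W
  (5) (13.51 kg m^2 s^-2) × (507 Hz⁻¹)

Reference: kg·m²·s⁻¹.
Each option:
  (1) N·s = kg·m·s⁻²·s = kg·m·s⁻¹
  (2) kg·m²
  (3) m²·s⁻¹
  (4) W·s = J·s⁻¹·s = kg·m²·s⁻²
  (5) [kg·m²·s⁻²] · [s] = kg·m²·s⁻¹  ← same
Only (5) matches kg·m²·s⁻¹.

(5)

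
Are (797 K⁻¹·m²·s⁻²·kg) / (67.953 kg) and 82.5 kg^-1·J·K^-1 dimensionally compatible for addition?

Yes

Work out the base dimensions of each:
  (797 K⁻¹·m²·s⁻²·kg) / (67.953 kg):  [kg·m²·s⁻²·K⁻¹] / [kg] = m²·s⁻²·K⁻¹
  82.5 kg^-1·J·K^-1:  J·kg⁻¹·K⁻¹ = N·m·kg⁻¹·K⁻¹ = m²·s⁻²·K⁻¹
Both are m²·s⁻²·K⁻¹, so they have the same dimensions and can be added.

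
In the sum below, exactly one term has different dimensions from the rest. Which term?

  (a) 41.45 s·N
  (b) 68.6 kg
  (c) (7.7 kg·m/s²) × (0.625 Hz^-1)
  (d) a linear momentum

(b)

Work out the base dimensions of each:
  (a) N·s = kg·m·s⁻²·s = kg·m·s⁻¹
  (b) kg
  (c) [kg·m·s⁻²] · [s] = kg·m·s⁻¹
  (d) [linear momentum] = kg·m·s⁻¹
All reduce to kg·m·s⁻¹ except (b), which is kg.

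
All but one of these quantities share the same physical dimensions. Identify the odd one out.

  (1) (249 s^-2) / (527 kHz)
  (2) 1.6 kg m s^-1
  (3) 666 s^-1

(2)

Dimensions:
  (1) [s⁻²] / [s⁻¹] = s⁻¹
  (2) kg·m·s⁻¹
  (3) s⁻¹
All reduce to s⁻¹ except (2), which is kg·m·s⁻¹.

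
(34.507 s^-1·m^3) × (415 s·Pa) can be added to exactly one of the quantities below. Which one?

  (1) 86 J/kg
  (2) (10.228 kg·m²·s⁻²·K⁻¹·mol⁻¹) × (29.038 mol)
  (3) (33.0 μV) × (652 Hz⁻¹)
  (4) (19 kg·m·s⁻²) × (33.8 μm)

(4)

Reference: [m³·s⁻¹] · [kg·m⁻¹·s⁻¹] = kg·m²·s⁻².
Each option:
  (1) J·kg⁻¹ = N·m·kg⁻¹ = m²·s⁻²
  (2) [kg·m²·s⁻²·K⁻¹·mol⁻¹] · [mol] = kg·m²·s⁻²·K⁻¹
  (3) [kg·m²·s⁻³·A⁻¹] · [s] = kg·m²·s⁻²·A⁻¹
  (4) [kg·m·s⁻²] · [m] = kg·m²·s⁻²  ← same
Only (4) matches kg·m²·s⁻².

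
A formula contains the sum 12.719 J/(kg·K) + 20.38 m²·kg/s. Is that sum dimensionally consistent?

Work out the base dimensions of each:
  12.719 J/(kg·K):  J·kg⁻¹·K⁻¹ = N·m·kg⁻¹·K⁻¹ = m²·s⁻²·K⁻¹
  20.38 m²·kg/s:  kg·m²·s⁻¹
m²·s⁻²·K⁻¹ ≠ kg·m²·s⁻¹, so they cannot be added.

No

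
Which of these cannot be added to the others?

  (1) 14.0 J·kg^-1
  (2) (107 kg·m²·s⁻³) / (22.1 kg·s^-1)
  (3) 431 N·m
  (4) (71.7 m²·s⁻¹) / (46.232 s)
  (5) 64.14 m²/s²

(3)

Work out the base dimensions of each:
  (1) J·kg⁻¹ = N·m·kg⁻¹ = m²·s⁻²
  (2) [kg·m²·s⁻³] / [kg·s⁻¹] = m²·s⁻²
  (3) N·m = kg·m·s⁻²·m = kg·m²·s⁻²
  (4) [m²·s⁻¹] / [s] = m²·s⁻²
  (5) m²·s⁻²
All reduce to m²·s⁻² except (3), which is kg·m²·s⁻².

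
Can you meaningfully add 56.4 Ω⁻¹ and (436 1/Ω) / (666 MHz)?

Work out the base dimensions of each:
  56.4 Ω⁻¹:  Ω⁻¹ = (V·A⁻¹)⁻¹ = kg⁻¹·m⁻²·s³·A²
  (436 1/Ω) / (666 MHz):  [kg⁻¹·m⁻²·s³·A²] / [s⁻¹] = kg⁻¹·m⁻²·s⁴·A²
kg⁻¹·m⁻²·s³·A² ≠ kg⁻¹·m⁻²·s⁴·A², so they cannot be added.

No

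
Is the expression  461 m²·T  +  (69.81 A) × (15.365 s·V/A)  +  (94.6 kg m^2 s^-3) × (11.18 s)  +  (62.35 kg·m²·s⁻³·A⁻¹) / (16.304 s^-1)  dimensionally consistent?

No

Dimensions:
  461 m²·T:  T·m² = Wb·m⁻²·m² = kg·m²·s⁻²·A⁻¹
  (69.81 A) × (15.365 s·V/A):  [A] · [kg·m²·s⁻²·A⁻²] = kg·m²·s⁻²·A⁻¹
  (94.6 kg m^2 s^-3) × (11.18 s):  [kg·m²·s⁻³] · [s] = kg·m²·s⁻²
  (62.35 kg·m²·s⁻³·A⁻¹) / (16.304 s^-1):  [kg·m²·s⁻³·A⁻¹] / [s⁻¹] = kg·m²·s⁻²·A⁻¹
The terms do not share a single dimension (kg·m²·s⁻² vs kg·m²·s⁻²·A⁻¹).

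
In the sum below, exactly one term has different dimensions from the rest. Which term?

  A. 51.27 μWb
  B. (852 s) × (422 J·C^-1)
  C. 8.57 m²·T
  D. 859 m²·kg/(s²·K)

Dimensions:
  A. Wb = V·s = kg·m²·s⁻²·A⁻¹
  B. [s] · [kg·m²·s⁻³·A⁻¹] = kg·m²·s⁻²·A⁻¹
  C. T·m² = Wb·m⁻²·m² = kg·m²·s⁻²·A⁻¹
  D. kg·m²·s⁻²·K⁻¹
All reduce to kg·m²·s⁻²·A⁻¹ except D., which is kg·m²·s⁻²·K⁻¹.

D.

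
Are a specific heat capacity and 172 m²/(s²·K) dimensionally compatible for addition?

Expand each in SI base units:
  a specific heat capacity:  [specific heat capacity] = m²·s⁻²·K⁻¹
  172 m²/(s²·K):  m²·s⁻²·K⁻¹
Both are m²·s⁻²·K⁻¹, so they have the same dimensions and can be added.

Yes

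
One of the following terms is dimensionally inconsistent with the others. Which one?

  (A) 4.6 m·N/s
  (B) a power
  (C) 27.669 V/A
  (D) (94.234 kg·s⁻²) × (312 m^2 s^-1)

(C)

Dimensions:
  (A) N·m·s⁻¹ = kg·m·s⁻²·m·s⁻¹ = kg·m²·s⁻³
  (B) [power] = kg·m²·s⁻³
  (C) V·A⁻¹ = J·C⁻¹·A⁻¹ = kg·m²·s⁻³·A⁻²
  (D) [kg·s⁻²] · [m²·s⁻¹] = kg·m²·s⁻³
All reduce to kg·m²·s⁻³ except (C), which is kg·m²·s⁻³·A⁻².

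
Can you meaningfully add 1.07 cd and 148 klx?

No

Work out the base dimensions of each:
  1.07 cd:  cd
  148 klx:  lx = lm·m⁻² = m⁻²·cd
cd ≠ m⁻²·cd, so they cannot be added.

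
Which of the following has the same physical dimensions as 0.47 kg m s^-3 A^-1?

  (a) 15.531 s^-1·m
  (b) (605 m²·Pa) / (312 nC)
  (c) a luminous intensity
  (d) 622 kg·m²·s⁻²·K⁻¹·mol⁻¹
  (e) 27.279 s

Reference: kg·m·s⁻³·A⁻¹.
Each option:
  (a) m·s⁻¹
  (b) [kg·m·s⁻²] / [s·A] = kg·m·s⁻³·A⁻¹  ← same
  (c) [luminous intensity] = cd
  (d) kg·m²·s⁻²·K⁻¹·mol⁻¹
  (e) s
Only (b) matches kg·m·s⁻³·A⁻¹.

(b)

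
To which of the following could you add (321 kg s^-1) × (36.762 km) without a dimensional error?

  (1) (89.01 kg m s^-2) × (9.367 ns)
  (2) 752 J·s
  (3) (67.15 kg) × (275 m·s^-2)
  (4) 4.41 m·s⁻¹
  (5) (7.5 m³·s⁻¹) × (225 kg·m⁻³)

(1)

Reference: [kg·s⁻¹] · [m] = kg·m·s⁻¹.
Each option:
  (1) [kg·m·s⁻²] · [s] = kg·m·s⁻¹  ← same
  (2) J·s = N·m·s = kg·m²·s⁻¹
  (3) [kg] · [m·s⁻²] = kg·m·s⁻²
  (4) m·s⁻¹
  (5) [m³·s⁻¹] · [kg·m⁻³] = kg·s⁻¹
Only (1) matches kg·m·s⁻¹.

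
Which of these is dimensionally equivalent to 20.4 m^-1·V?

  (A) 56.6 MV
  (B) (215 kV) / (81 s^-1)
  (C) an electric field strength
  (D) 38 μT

(C)

Reference: V·m⁻¹ = J·C⁻¹·m⁻¹ = kg·m·s⁻³·A⁻¹.
Each option:
  (A) V = J·C⁻¹ = kg·m²·s⁻³·A⁻¹
  (B) [kg·m²·s⁻³·A⁻¹] / [s⁻¹] = kg·m²·s⁻²·A⁻¹
  (C) [electric field strength] = kg·m·s⁻³·A⁻¹  ← same
  (D) T = Wb·m⁻² = kg·s⁻²·A⁻¹
Only (C) matches kg·m·s⁻³·A⁻¹.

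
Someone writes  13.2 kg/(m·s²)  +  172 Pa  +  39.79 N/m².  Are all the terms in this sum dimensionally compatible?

Yes

In SI base units:
  13.2 kg/(m·s²):  kg·m⁻¹·s⁻²
  172 Pa:  Pa = N·m⁻² = kg·m⁻¹·s⁻²
  39.79 N/m²:  N·m⁻² = kg·m·s⁻²·m⁻² = kg·m⁻¹·s⁻²
Every term reduces to kg·m⁻¹·s⁻².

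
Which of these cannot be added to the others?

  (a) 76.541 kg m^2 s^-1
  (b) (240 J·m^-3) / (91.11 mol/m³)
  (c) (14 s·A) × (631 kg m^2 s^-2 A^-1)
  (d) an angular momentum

(b)

Reduce each to base SI dimensions:
  (a) kg·m²·s⁻¹
  (b) [kg·m⁻¹·s⁻²] / [m⁻³·mol] = kg·m²·s⁻²·mol⁻¹
  (c) [s·A] · [kg·m²·s⁻²·A⁻¹] = kg·m²·s⁻¹
  (d) [angular momentum] = kg·m²·s⁻¹
All reduce to kg·m²·s⁻¹ except (b), which is kg·m²·s⁻²·mol⁻¹.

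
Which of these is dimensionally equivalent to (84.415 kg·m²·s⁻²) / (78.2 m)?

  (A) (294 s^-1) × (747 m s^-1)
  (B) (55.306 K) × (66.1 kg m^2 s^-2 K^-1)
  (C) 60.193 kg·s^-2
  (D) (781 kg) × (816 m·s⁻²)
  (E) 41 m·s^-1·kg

Reference: [kg·m²·s⁻²] / [m] = kg·m·s⁻².
Each option:
  (A) [s⁻¹] · [m·s⁻¹] = m·s⁻²
  (B) [K] · [kg·m²·s⁻²·K⁻¹] = kg·m²·s⁻²
  (C) kg·s⁻²
  (D) [kg] · [m·s⁻²] = kg·m·s⁻²  ← same
  (E) kg·m·s⁻¹
Only (D) matches kg·m·s⁻².

(D)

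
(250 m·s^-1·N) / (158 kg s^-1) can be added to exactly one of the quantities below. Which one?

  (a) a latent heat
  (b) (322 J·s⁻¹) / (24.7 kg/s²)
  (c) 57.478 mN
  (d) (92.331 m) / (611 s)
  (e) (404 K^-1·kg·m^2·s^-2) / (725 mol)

Reference: [kg·m²·s⁻³] / [kg·s⁻¹] = m²·s⁻².
Each option:
  (a) [latent heat] = m²·s⁻²  ← same
  (b) [kg·m²·s⁻³] / [kg·s⁻²] = m²·s⁻¹
  (c) N = kg·m·s⁻²
  (d) [m] / [s] = m·s⁻¹
  (e) [kg·m²·s⁻²·K⁻¹] / [mol] = kg·m²·s⁻²·K⁻¹·mol⁻¹
Only (a) matches m²·s⁻².

(a)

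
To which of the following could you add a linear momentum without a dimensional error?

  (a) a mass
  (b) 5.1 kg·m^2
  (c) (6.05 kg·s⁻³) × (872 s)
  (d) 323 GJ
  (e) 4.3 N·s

Reference: [linear momentum] = kg·m·s⁻¹.
Each option:
  (a) [mass] = kg
  (b) kg·m²
  (c) [kg·s⁻³] · [s] = kg·s⁻²
  (d) J = N·m = kg·m²·s⁻²
  (e) N·s = kg·m·s⁻²·s = kg·m·s⁻¹  ← same
Only (e) matches kg·m·s⁻¹.

(e)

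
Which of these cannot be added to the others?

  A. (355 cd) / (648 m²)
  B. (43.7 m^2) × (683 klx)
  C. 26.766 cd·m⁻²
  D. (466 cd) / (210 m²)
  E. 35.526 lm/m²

B.

Work out the base dimensions of each:
  A. [cd] / [m²] = m⁻²·cd
  B. [m²] · [m⁻²·cd] = cd
  C. cd·m⁻² = m⁻²·cd
  D. [cd] / [m²] = m⁻²·cd
  E. lm·m⁻² = cd·m⁻² = m⁻²·cd
All reduce to m⁻²·cd except B., which is cd.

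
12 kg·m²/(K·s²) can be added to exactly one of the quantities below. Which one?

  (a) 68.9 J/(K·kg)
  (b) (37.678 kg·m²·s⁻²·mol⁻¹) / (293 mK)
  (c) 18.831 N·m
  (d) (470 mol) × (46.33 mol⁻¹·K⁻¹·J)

(d)

Reference: kg·m²·s⁻²·K⁻¹.
Each option:
  (a) J·kg⁻¹·K⁻¹ = N·m·kg⁻¹·K⁻¹ = m²·s⁻²·K⁻¹
  (b) [kg·m²·s⁻²·mol⁻¹] / [K] = kg·m²·s⁻²·K⁻¹·mol⁻¹
  (c) N·m = kg·m·s⁻²·m = kg·m²·s⁻²
  (d) [mol] · [kg·m²·s⁻²·K⁻¹·mol⁻¹] = kg·m²·s⁻²·K⁻¹  ← same
Only (d) matches kg·m²·s⁻²·K⁻¹.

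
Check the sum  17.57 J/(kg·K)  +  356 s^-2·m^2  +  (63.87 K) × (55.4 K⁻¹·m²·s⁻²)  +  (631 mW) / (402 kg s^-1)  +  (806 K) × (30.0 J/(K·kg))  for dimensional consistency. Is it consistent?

No

Expand each in SI base units:
  17.57 J/(kg·K):  J·kg⁻¹·K⁻¹ = N·m·kg⁻¹·K⁻¹ = m²·s⁻²·K⁻¹
  356 s^-2·m^2:  m²·s⁻²
  (63.87 K) × (55.4 K⁻¹·m²·s⁻²):  [K] · [m²·s⁻²·K⁻¹] = m²·s⁻²
  (631 mW) / (402 kg s^-1):  [kg·m²·s⁻³] / [kg·s⁻¹] = m²·s⁻²
  (806 K) × (30.0 J/(K·kg)):  [K] · [m²·s⁻²·K⁻¹] = m²·s⁻²
The terms do not share a single dimension (m²·s⁻² vs m²·s⁻²·K⁻¹).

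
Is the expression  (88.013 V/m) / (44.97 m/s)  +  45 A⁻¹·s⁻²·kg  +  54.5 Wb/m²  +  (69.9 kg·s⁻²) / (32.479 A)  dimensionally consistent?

Work out the base dimensions of each:
  (88.013 V/m) / (44.97 m/s):  [kg·m·s⁻³·A⁻¹] / [m·s⁻¹] = kg·s⁻²·A⁻¹
  45 A⁻¹·s⁻²·kg:  kg·s⁻²·A⁻¹
  54.5 Wb/m²:  Wb·m⁻² = V·s·m⁻² = kg·s⁻²·A⁻¹
  (69.9 kg·s⁻²) / (32.479 A):  [kg·s⁻²] / [A] = kg·s⁻²·A⁻¹
Every term reduces to kg·s⁻²·A⁻¹.

Yes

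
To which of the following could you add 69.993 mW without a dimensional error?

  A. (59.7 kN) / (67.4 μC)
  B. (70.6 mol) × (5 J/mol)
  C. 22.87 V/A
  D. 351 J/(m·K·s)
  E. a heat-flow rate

Reference: W = J·s⁻¹ = kg·m²·s⁻³.
Each option:
  A. [kg·m·s⁻²] / [s·A] = kg·m·s⁻³·A⁻¹
  B. [mol] · [kg·m²·s⁻²·mol⁻¹] = kg·m²·s⁻²
  C. V·A⁻¹ = J·C⁻¹·A⁻¹ = kg·m²·s⁻³·A⁻²
  D. J·s⁻¹·m⁻¹·K⁻¹ = N·m·s⁻¹·m⁻¹·K⁻¹ = kg·m·s⁻³·K⁻¹
  E. [heat-flow rate] = kg·m²·s⁻³  ← same
Only E. matches kg·m²·s⁻³.

E.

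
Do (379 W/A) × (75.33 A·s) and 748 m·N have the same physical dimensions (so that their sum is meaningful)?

Yes

Work out the base dimensions of each:
  (379 W/A) × (75.33 A·s):  [kg·m²·s⁻³·A⁻¹] · [s·A] = kg·m²·s⁻²
  748 m·N:  N·m = kg·m·s⁻²·m = kg·m²·s⁻²
Both are kg·m²·s⁻², so they have the same dimensions and can be added.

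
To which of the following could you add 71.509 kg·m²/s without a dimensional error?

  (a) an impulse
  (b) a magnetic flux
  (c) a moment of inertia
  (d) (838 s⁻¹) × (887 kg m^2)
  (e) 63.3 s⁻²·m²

(d)

Reference: kg·m²·s⁻¹.
Each option:
  (a) [impulse] = kg·m·s⁻¹
  (b) [magnetic flux] = kg·m²·s⁻²·A⁻¹
  (c) [moment of inertia] = kg·m²
  (d) [s⁻¹] · [kg·m²] = kg·m²·s⁻¹  ← same
  (e) m²·s⁻²
Only (d) matches kg·m²·s⁻¹.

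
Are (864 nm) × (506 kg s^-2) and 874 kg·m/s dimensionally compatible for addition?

Expand each in SI base units:
  (864 nm) × (506 kg s^-2):  [m] · [kg·s⁻²] = kg·m·s⁻²
  874 kg·m/s:  kg·m·s⁻¹
kg·m·s⁻² ≠ kg·m·s⁻¹, so they cannot be added.

No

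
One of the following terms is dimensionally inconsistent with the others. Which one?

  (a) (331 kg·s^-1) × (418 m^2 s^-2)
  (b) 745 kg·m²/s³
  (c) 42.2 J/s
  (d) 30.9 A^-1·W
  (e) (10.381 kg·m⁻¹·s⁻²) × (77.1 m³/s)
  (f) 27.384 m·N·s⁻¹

Work out the base dimensions of each:
  (a) [kg·s⁻¹] · [m²·s⁻²] = kg·m²·s⁻³
  (b) kg·m²·s⁻³
  (c) J·s⁻¹ = N·m·s⁻¹ = kg·m²·s⁻³
  (d) W·A⁻¹ = J·s⁻¹·A⁻¹ = kg·m²·s⁻³·A⁻¹
  (e) [kg·m⁻¹·s⁻²] · [m³·s⁻¹] = kg·m²·s⁻³
  (f) N·m·s⁻¹ = kg·m·s⁻²·m·s⁻¹ = kg·m²·s⁻³
All reduce to kg·m²·s⁻³ except (d), which is kg·m²·s⁻³·A⁻¹.

(d)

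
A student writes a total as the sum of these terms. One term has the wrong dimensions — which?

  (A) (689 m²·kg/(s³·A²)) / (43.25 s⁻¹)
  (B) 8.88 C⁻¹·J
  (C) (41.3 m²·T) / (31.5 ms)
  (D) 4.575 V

(A)

Dimensions:
  (A) [kg·m²·s⁻³·A⁻²] / [s⁻¹] = kg·m²·s⁻²·A⁻²
  (B) J·C⁻¹ = N·m·(s·A)⁻¹ = kg·m²·s⁻³·A⁻¹
  (C) [kg·m²·s⁻²·A⁻¹] / [s] = kg·m²·s⁻³·A⁻¹
  (D) V = J·C⁻¹ = kg·m²·s⁻³·A⁻¹
All reduce to kg·m²·s⁻³·A⁻¹ except (A), which is kg·m²·s⁻²·A⁻².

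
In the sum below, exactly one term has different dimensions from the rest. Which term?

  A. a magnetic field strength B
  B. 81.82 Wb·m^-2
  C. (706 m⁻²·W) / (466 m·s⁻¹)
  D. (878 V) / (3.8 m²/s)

Dimensions:
  A. [magnetic field strength B] = kg·s⁻²·A⁻¹
  B. Wb·m⁻² = V·s·m⁻² = kg·s⁻²·A⁻¹
  C. [kg·s⁻³] / [m·s⁻¹] = kg·m⁻¹·s⁻²
  D. [kg·m²·s⁻³·A⁻¹] / [m²·s⁻¹] = kg·s⁻²·A⁻¹
All reduce to kg·s⁻²·A⁻¹ except C., which is kg·m⁻¹·s⁻².

C.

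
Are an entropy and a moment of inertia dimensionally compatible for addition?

Dimensions:
  an entropy:  [entropy] = kg·m²·s⁻²·K⁻¹
  a moment of inertia:  [moment of inertia] = kg·m²
kg·m²·s⁻²·K⁻¹ ≠ kg·m², so they cannot be added.

No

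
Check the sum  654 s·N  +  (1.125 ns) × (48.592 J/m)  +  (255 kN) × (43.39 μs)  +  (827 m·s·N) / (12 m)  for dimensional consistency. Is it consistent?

Yes

Reduce each to base SI dimensions:
  654 s·N:  N·s = kg·m·s⁻²·s = kg·m·s⁻¹
  (1.125 ns) × (48.592 J/m):  [s] · [kg·m·s⁻²] = kg·m·s⁻¹
  (255 kN) × (43.39 μs):  [kg·m·s⁻²] · [s] = kg·m·s⁻¹
  (827 m·s·N) / (12 m):  [kg·m²·s⁻¹] / [m] = kg·m·s⁻¹
Every term reduces to kg·m·s⁻¹.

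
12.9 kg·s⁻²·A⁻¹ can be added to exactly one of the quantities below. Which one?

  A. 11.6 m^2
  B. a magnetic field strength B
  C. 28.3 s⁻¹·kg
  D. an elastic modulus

B.

Reference: kg·s⁻²·A⁻¹.
Each option:
  A. m²
  B. [magnetic field strength B] = kg·s⁻²·A⁻¹  ← same
  C. kg·s⁻¹
  D. [elastic modulus] = kg·m⁻¹·s⁻²
Only B. matches kg·s⁻²·A⁻¹.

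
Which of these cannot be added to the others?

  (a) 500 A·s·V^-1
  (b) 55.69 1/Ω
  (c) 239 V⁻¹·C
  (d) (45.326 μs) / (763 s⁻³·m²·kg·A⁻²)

(b)

Expand each in SI base units:
  (a) A·s·V⁻¹ = A·s·(J·C⁻¹)⁻¹ = kg⁻¹·m⁻²·s⁴·A²
  (b) Ω⁻¹ = (V·A⁻¹)⁻¹ = kg⁻¹·m⁻²·s³·A²
  (c) C·V⁻¹ = s·A·(J·C⁻¹)⁻¹ = kg⁻¹·m⁻²·s⁴·A²
  (d) [s] / [kg·m²·s⁻³·A⁻²] = kg⁻¹·m⁻²·s⁴·A²
All reduce to kg⁻¹·m⁻²·s⁴·A² except (b), which is kg⁻¹·m⁻²·s³·A².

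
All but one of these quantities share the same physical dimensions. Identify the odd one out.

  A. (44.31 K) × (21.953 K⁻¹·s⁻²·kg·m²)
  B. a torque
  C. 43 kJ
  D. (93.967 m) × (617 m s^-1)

Work out the base dimensions of each:
  A. [K] · [kg·m²·s⁻²·K⁻¹] = kg·m²·s⁻²
  B. [torque] = kg·m²·s⁻²
  C. J = N·m = kg·m²·s⁻²
  D. [m] · [m·s⁻¹] = m²·s⁻¹
All reduce to kg·m²·s⁻² except D., which is m²·s⁻¹.

D.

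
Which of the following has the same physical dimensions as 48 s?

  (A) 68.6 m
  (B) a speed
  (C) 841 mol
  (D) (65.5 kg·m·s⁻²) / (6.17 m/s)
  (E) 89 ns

Reference: s.
Each option:
  (A) m
  (B) [speed] = m·s⁻¹
  (C) mol
  (D) [kg·m·s⁻²] / [m·s⁻¹] = kg·s⁻¹
  (E) s  ← same
Only (E) matches s.

(E)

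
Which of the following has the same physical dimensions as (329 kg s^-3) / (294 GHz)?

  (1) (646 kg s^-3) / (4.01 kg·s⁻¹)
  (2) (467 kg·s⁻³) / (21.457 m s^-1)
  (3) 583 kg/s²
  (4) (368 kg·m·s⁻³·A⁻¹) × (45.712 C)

Reference: [kg·s⁻³] / [s⁻¹] = kg·s⁻².
Each option:
  (1) [kg·s⁻³] / [kg·s⁻¹] = s⁻²
  (2) [kg·s⁻³] / [m·s⁻¹] = kg·m⁻¹·s⁻²
  (3) kg·s⁻²  ← same
  (4) [kg·m·s⁻³·A⁻¹] · [s·A] = kg·m·s⁻²
Only (3) matches kg·s⁻².

(3)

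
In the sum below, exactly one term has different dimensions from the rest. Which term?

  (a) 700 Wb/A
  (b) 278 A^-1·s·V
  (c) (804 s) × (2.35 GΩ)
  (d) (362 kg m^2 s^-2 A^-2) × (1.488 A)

(d)

In SI base units:
  (a) Wb·A⁻¹ = V·s·A⁻¹ = kg·m²·s⁻²·A⁻²
  (b) V·s·A⁻¹ = J·C⁻¹·s·A⁻¹ = kg·m²·s⁻²·A⁻²
  (c) [s] · [kg·m²·s⁻³·A⁻²] = kg·m²·s⁻²·A⁻²
  (d) [kg·m²·s⁻²·A⁻²] · [A] = kg·m²·s⁻²·A⁻¹
All reduce to kg·m²·s⁻²·A⁻² except (d), which is kg·m²·s⁻²·A⁻¹.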